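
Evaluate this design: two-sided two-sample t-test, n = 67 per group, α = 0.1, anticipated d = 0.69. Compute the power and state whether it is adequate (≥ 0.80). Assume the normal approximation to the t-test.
Power ≈ 0.99; the study is adequately powered (power ≥ 0.80)

Power calculation (two-sample t-test, normal approximation):
z_β = d · √(n/2) - z_{α/2}
z_β = 0.69 · √(67/2) - 1.645
z_β = 0.69 · 5.788 - 1.645
z_β = 2.349

Power = Φ(z_β) = Φ(2.349) ≈ 0.991

Effect size d = 0.69 is medium by Cohen's convention (0.2/0.5/0.8).

Threshold: power ≥ 0.80 is conventionally adequate.
Power ≈ 0.99 → the study is adequately powered (power ≥ 0.80).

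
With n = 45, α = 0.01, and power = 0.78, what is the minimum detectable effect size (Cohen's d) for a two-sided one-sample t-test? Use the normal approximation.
d ≈ 0.50

Minimum detectable effect (one-sample t-test, normal approximation):
d = (z_{α/2} + z_β) / √n
d = (2.576 + 0.772) / √45
d = 3.348 / 6.708
d ≈ 0.50

By Cohen's convention (0.2 small / 0.5 medium / 0.8 large): medium effect.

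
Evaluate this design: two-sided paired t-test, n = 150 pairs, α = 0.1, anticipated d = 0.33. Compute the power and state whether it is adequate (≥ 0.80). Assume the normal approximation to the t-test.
Power ≈ 0.99; the study is adequately powered (power ≥ 0.80)

Power calculation (paired t-test, normal approximation):
z_β = d · √n - z_{α/2}
z_β = 0.33 · √150 - 1.645
z_β = 0.33 · 12.247 - 1.645
z_β = 2.397

Power = Φ(z_β) = Φ(2.397) ≈ 0.992

Effect size d = 0.33 is small by Cohen's convention (0.2/0.5/0.8).

Threshold: power ≥ 0.80 is conventionally adequate.
Power ≈ 0.99 → the study is adequately powered (power ≥ 0.80).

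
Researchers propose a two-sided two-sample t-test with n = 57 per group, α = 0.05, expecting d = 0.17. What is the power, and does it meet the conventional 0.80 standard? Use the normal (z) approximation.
Power ≈ 0.15; the study is underpowered (power < 0.80)

Power calculation (two-sample t-test, normal approximation):
z_β = d · √(n/2) - z_{α/2}
z_β = 0.17 · √(57/2) - 1.960
z_β = 0.17 · 5.339 - 1.960
z_β = -1.052

Power = Φ(z_β) = Φ(-1.052) ≈ 0.146

Effect size d = 0.17 is very small by Cohen's convention (0.2/0.5/0.8).

Threshold: power ≥ 0.80 is conventionally adequate.
Power ≈ 0.15 → the study is underpowered (power < 0.80).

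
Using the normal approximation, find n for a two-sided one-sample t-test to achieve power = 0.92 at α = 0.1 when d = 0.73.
n = 18

Sample size formula (one-sample t-test, normal approximation):
n = ((z_{α/2} + z_β) / d)²

z_{α/2} = 1.645 (for α = 0.1, two-sided)
z_β = 1.405 (for power = 0.92)
d = 0.73

n = ((1.645 + 1.405) / 0.73)²
n = (4.178)²
n ≈ 17.46
Round up to the next whole number: n = 18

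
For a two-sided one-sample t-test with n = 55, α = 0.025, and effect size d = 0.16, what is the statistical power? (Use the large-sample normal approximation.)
Power ≈ 0.15

Power calculation (one-sample t-test, normal approximation):
z_β = d · √n - z_{α/2}
z_β = 0.16 · √55 - 2.241
z_β = 0.16 · 7.416 - 2.241
z_β = -1.055

Power = Φ(z_β) = Φ(-1.055) ≈ 0.146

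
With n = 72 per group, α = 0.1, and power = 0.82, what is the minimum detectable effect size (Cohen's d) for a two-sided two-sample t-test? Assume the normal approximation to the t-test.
d ≈ 0.43

Minimum detectable effect (two-sample t-test, normal approximation):
d = (z_{α/2} + z_β) / √(n/2)
d = (1.645 + 0.915) / √(72/2)
d = 2.560 / 6.000
d ≈ 0.43

By Cohen's convention (0.2 small / 0.5 medium / 0.8 large): small effect.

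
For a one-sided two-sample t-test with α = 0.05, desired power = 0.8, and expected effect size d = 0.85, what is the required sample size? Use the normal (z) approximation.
n = 18 per group

Sample size formula (two-sample t-test, normal approximation):
n = 2 · ((z_α + z_β) / d)²

z_α = 1.645 (for α = 0.05, one-sided)
z_β = 0.842 (for power = 0.8)
d = 0.85

n = 2 · ((1.645 + 0.842) / 0.85)²
n = 2 · (2.926)²
n ≈ 17.12
Round up to the next whole number: n = 18 per group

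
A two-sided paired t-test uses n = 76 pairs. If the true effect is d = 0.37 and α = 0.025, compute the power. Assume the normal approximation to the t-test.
Power ≈ 0.84

Power calculation (paired t-test, normal approximation):
z_β = d · √n - z_{α/2}
z_β = 0.37 · √76 - 2.241
z_β = 0.37 · 8.718 - 2.241
z_β = 0.984

Power = Φ(z_β) = Φ(0.984) ≈ 0.837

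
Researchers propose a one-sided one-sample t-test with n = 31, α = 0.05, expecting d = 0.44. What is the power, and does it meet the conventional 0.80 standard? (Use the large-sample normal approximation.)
Power ≈ 0.79; the study is underpowered (power < 0.80)

Power calculation (one-sample t-test, normal approximation):
z_β = d · √n - z_α
z_β = 0.44 · √31 - 1.645
z_β = 0.44 · 5.568 - 1.645
z_β = 0.805

Power = Φ(z_β) = Φ(0.805) ≈ 0.790

Effect size d = 0.44 is small by Cohen's convention (0.2/0.5/0.8).

Threshold: power ≥ 0.80 is conventionally adequate.
Power ≈ 0.79 → the study is underpowered (power < 0.80).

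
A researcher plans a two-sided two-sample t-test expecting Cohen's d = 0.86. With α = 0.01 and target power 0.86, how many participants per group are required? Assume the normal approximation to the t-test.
n = 37 per group

Sample size formula (two-sample t-test, normal approximation):
n = 2 · ((z_{α/2} + z_β) / d)²

z_{α/2} = 2.576 (for α = 0.01, two-sided)
z_β = 1.080 (for power = 0.86)
d = 0.86

n = 2 · ((2.576 + 1.080) / 0.86)²
n = 2 · (4.251)²
n ≈ 36.14
Round up to the next whole number: n = 37 per group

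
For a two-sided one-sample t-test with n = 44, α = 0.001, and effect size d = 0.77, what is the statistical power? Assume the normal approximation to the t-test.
Power ≈ 0.97

Power calculation (one-sample t-test, normal approximation):
z_β = d · √n - z_{α/2}
z_β = 0.77 · √44 - 3.291
z_β = 0.77 · 6.633 - 3.291
z_β = 1.817

Power = Φ(z_β) = Φ(1.817) ≈ 0.965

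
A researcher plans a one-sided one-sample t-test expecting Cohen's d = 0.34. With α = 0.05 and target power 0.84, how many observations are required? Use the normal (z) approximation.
n = 61

Sample size formula (one-sample t-test, normal approximation):
n = ((z_α + z_β) / d)²

z_α = 1.645 (for α = 0.05, one-sided)
z_β = 0.994 (for power = 0.84)
d = 0.34

n = ((1.645 + 0.994) / 0.34)²
n = (7.762)²
n ≈ 60.25
Round up to the next whole number: n = 61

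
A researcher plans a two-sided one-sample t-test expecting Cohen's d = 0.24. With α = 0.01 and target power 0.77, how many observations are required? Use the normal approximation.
n = 191

Sample size formula (one-sample t-test, normal approximation):
n = ((z_{α/2} + z_β) / d)²

z_{α/2} = 2.576 (for α = 0.01, two-sided)
z_β = 0.739 (for power = 0.77)
d = 0.24

n = ((2.576 + 0.739) / 0.24)²
n = (13.813)²
n ≈ 190.80
Round up to the next whole number: n = 191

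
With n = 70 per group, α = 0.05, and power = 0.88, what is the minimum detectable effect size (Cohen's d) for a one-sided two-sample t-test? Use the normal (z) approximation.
d ≈ 0.48

Minimum detectable effect (two-sample t-test, normal approximation):
d = (z_α + z_β) / √(n/2)
d = (1.645 + 1.175) / √(70/2)
d = 2.820 / 5.916
d ≈ 0.48

By Cohen's convention (0.2 small / 0.5 medium / 0.8 large): small effect.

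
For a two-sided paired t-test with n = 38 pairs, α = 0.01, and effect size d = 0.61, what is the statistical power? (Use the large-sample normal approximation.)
Power ≈ 0.88

Power calculation (paired t-test, normal approximation):
z_β = d · √n - z_{α/2}
z_β = 0.61 · √38 - 2.576
z_β = 0.61 · 6.164 - 2.576
z_β = 1.184

Power = Φ(z_β) = Φ(1.184) ≈ 0.882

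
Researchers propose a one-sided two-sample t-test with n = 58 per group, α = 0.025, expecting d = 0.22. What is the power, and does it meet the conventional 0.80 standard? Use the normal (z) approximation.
Power ≈ 0.22; the study is underpowered (power < 0.80)

Power calculation (two-sample t-test, normal approximation):
z_β = d · √(n/2) - z_α
z_β = 0.22 · √(58/2) - 1.960
z_β = 0.22 · 5.385 - 1.960
z_β = -0.775

Power = Φ(z_β) = Φ(-0.775) ≈ 0.219

Effect size d = 0.22 is small by Cohen's convention (0.2/0.5/0.8).

Threshold: power ≥ 0.80 is conventionally adequate.
Power ≈ 0.22 → the study is underpowered (power < 0.80).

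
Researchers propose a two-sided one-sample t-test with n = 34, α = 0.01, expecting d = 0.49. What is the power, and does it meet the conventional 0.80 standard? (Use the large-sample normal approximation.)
Power ≈ 0.61; the study is underpowered (power < 0.80)

Power calculation (one-sample t-test, normal approximation):
z_β = d · √n - z_{α/2}
z_β = 0.49 · √34 - 2.576
z_β = 0.49 · 5.831 - 2.576
z_β = 0.281

Power = Φ(z_β) = Φ(0.281) ≈ 0.611

Effect size d = 0.49 is small by Cohen's convention (0.2/0.5/0.8).

Threshold: power ≥ 0.80 is conventionally adequate.
Power ≈ 0.61 → the study is underpowered (power < 0.80).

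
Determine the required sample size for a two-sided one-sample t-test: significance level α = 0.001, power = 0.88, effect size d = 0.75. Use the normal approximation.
n = 36

Sample size formula (one-sample t-test, normal approximation):
n = ((z_{α/2} + z_β) / d)²

z_{α/2} = 3.291 (for α = 0.001, two-sided)
z_β = 1.175 (for power = 0.88)
d = 0.75

n = ((3.291 + 1.175) / 0.75)²
n = (5.955)²
n ≈ 35.46
Round up to the next whole number: n = 36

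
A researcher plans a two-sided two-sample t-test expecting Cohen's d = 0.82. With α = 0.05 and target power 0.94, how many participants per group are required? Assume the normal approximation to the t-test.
n = 37 per group

Sample size formula (two-sample t-test, normal approximation):
n = 2 · ((z_{α/2} + z_β) / d)²

z_{α/2} = 1.960 (for α = 0.05, two-sided)
z_β = 1.555 (for power = 0.94)
d = 0.82

n = 2 · ((1.960 + 1.555) / 0.82)²
n = 2 · (4.287)²
n ≈ 36.76
Round up to the next whole number: n = 37 per group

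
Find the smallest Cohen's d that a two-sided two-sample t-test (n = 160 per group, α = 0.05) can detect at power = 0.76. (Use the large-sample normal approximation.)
d ≈ 0.30

Minimum detectable effect (two-sample t-test, normal approximation):
d = (z_{α/2} + z_β) / √(n/2)
d = (1.960 + 0.706) / √(160/2)
d = 2.666 / 8.944
d ≈ 0.30

By Cohen's convention (0.2 small / 0.5 medium / 0.8 large): small effect.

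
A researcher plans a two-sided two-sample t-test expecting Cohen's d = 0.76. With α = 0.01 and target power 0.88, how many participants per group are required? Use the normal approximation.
n = 49 per group

Sample size formula (two-sample t-test, normal approximation):
n = 2 · ((z_{α/2} + z_β) / d)²

z_{α/2} = 2.576 (for α = 0.01, two-sided)
z_β = 1.175 (for power = 0.88)
d = 0.76

n = 2 · ((2.576 + 1.175) / 0.76)²
n = 2 · (4.936)²
n ≈ 48.73
Round up to the next whole number: n = 49 per group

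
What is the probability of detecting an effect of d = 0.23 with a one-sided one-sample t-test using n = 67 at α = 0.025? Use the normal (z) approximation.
Power ≈ 0.47

Power calculation (one-sample t-test, normal approximation):
z_β = d · √n - z_α
z_β = 0.23 · √67 - 1.960
z_β = 0.23 · 8.185 - 1.960
z_β = -0.077

Power = Φ(z_β) = Φ(-0.077) ≈ 0.469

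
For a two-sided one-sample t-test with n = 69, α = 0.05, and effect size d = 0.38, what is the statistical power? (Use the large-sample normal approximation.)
Power ≈ 0.88

Power calculation (one-sample t-test, normal approximation):
z_β = d · √n - z_{α/2}
z_β = 0.38 · √69 - 1.960
z_β = 0.38 · 8.307 - 1.960
z_β = 1.197

Power = Φ(z_β) = Φ(1.197) ≈ 0.884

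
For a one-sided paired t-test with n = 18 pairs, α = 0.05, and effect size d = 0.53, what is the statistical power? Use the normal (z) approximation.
Power ≈ 0.73

Power calculation (paired t-test, normal approximation):
z_β = d · √n - z_α
z_β = 0.53 · √18 - 1.645
z_β = 0.53 · 4.243 - 1.645
z_β = 0.604

Power = Φ(z_β) = Φ(0.604) ≈ 0.727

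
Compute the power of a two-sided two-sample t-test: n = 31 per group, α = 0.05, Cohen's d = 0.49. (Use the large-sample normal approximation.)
Power ≈ 0.49

Power calculation (two-sample t-test, normal approximation):
z_β = d · √(n/2) - z_{α/2}
z_β = 0.49 · √(31/2) - 1.960
z_β = 0.49 · 3.937 - 1.960
z_β = -0.031

Power = Φ(z_β) = Φ(-0.031) ≈ 0.488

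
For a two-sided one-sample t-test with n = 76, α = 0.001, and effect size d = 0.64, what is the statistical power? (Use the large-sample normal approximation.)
Power ≈ 0.99

Power calculation (one-sample t-test, normal approximation):
z_β = d · √n - z_{α/2}
z_β = 0.64 · √76 - 3.291
z_β = 0.64 · 8.718 - 3.291
z_β = 2.289

Power = Φ(z_β) = Φ(2.289) ≈ 0.989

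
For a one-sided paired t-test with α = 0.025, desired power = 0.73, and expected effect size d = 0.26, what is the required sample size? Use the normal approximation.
n = 98 pairs

Sample size formula (paired t-test, normal approximation):
n = ((z_α + z_β) / d)²

z_α = 1.960 (for α = 0.025, one-sided)
z_β = 0.613 (for power = 0.73)
d = 0.26

n = ((1.960 + 0.613) / 0.26)²
n = (9.896)²
n ≈ 97.93
Round up to the next whole number: n = 98 pairs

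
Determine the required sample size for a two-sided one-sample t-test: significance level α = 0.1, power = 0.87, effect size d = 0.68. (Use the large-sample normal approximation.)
n = 17

Sample size formula (one-sample t-test, normal approximation):
n = ((z_{α/2} + z_β) / d)²

z_{α/2} = 1.645 (for α = 0.1, two-sided)
z_β = 1.126 (for power = 0.87)
d = 0.68

n = ((1.645 + 1.126) / 0.68)²
n = (4.075)²
n ≈ 16.61
Round up to the next whole number: n = 17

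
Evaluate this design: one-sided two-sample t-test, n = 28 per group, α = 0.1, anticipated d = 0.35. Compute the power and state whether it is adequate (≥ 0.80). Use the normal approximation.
Power ≈ 0.51; the study is underpowered (power < 0.80)

Power calculation (two-sample t-test, normal approximation):
z_β = d · √(n/2) - z_α
z_β = 0.35 · √(28/2) - 1.282
z_β = 0.35 · 3.742 - 1.282
z_β = 0.028

Power = Φ(z_β) = Φ(0.028) ≈ 0.511

Effect size d = 0.35 is small by Cohen's convention (0.2/0.5/0.8).

Threshold: power ≥ 0.80 is conventionally adequate.
Power ≈ 0.51 → the study is underpowered (power < 0.80).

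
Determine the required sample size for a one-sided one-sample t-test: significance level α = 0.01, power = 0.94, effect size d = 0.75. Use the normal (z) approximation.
n = 27

Sample size formula (one-sample t-test, normal approximation):
n = ((z_α + z_β) / d)²

z_α = 2.326 (for α = 0.01, one-sided)
z_β = 1.555 (for power = 0.94)
d = 0.75

n = ((2.326 + 1.555) / 0.75)²
n = (5.175)²
n ≈ 26.78
Round up to the next whole number: n = 27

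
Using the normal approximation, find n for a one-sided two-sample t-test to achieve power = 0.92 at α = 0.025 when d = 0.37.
n = 166 per group

Sample size formula (two-sample t-test, normal approximation):
n = 2 · ((z_α + z_β) / d)²

z_α = 1.960 (for α = 0.025, one-sided)
z_β = 1.405 (for power = 0.92)
d = 0.37

n = 2 · ((1.960 + 1.405) / 0.37)²
n = 2 · (9.095)²
n ≈ 165.44
Round up to the next whole number: n = 166 per group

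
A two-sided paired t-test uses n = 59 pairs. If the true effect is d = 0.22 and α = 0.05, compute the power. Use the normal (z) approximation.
Power ≈ 0.39

Power calculation (paired t-test, normal approximation):
z_β = d · √n - z_{α/2}
z_β = 0.22 · √59 - 1.960
z_β = 0.22 · 7.681 - 1.960
z_β = -0.270

Power = Φ(z_β) = Φ(-0.270) ≈ 0.394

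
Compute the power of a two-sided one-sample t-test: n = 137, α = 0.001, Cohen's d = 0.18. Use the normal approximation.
Power ≈ 0.12

Power calculation (one-sample t-test, normal approximation):
z_β = d · √n - z_{α/2}
z_β = 0.18 · √137 - 3.291
z_β = 0.18 · 11.705 - 3.291
z_β = -1.184

Power = Φ(z_β) = Φ(-1.184) ≈ 0.118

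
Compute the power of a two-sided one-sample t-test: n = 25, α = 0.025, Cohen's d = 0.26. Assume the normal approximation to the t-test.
Power ≈ 0.17

Power calculation (one-sample t-test, normal approximation):
z_β = d · √n - z_{α/2}
z_β = 0.26 · √25 - 2.241
z_β = 0.26 · 5.000 - 2.241
z_β = -0.941

Power = Φ(z_β) = Φ(-0.941) ≈ 0.173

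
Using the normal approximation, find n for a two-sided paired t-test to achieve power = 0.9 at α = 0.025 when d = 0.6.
n = 35 pairs

Sample size formula (paired t-test, normal approximation):
n = ((z_{α/2} + z_β) / d)²

z_{α/2} = 2.241 (for α = 0.025, two-sided)
z_β = 1.282 (for power = 0.9)
d = 0.6

n = ((2.241 + 1.282) / 0.6)²
n = (5.872)²
n ≈ 34.48
Round up to the next whole number: n = 35 pairs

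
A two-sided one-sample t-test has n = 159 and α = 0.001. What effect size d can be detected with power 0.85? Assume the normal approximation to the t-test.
d ≈ 0.34

Minimum detectable effect (one-sample t-test, normal approximation):
d = (z_{α/2} + z_β) / √n
d = (3.291 + 1.036) / √159
d = 4.327 / 12.610
d ≈ 0.34

By Cohen's convention (0.2 small / 0.5 medium / 0.8 large): small effect.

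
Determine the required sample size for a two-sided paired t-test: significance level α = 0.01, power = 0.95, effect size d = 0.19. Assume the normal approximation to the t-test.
n = 494 pairs

Sample size formula (paired t-test, normal approximation):
n = ((z_{α/2} + z_β) / d)²

z_{α/2} = 2.576 (for α = 0.01, two-sided)
z_β = 1.645 (for power = 0.95)
d = 0.19

n = ((2.576 + 1.645) / 0.19)²
n = (22.216)²
n ≈ 493.55
Round up to the next whole number: n = 494 pairs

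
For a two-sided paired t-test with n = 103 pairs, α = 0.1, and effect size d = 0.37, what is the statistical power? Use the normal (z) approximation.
Power ≈ 0.98

Power calculation (paired t-test, normal approximation):
z_β = d · √n - z_{α/2}
z_β = 0.37 · √103 - 1.645
z_β = 0.37 · 10.149 - 1.645
z_β = 2.110

Power = Φ(z_β) = Φ(2.110) ≈ 0.983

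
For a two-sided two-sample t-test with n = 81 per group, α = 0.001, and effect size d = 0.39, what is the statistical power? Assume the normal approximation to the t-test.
Power ≈ 0.21

Power calculation (two-sample t-test, normal approximation):
z_β = d · √(n/2) - z_{α/2}
z_β = 0.39 · √(81/2) - 3.291
z_β = 0.39 · 6.364 - 3.291
z_β = -0.809

Power = Φ(z_β) = Φ(-0.809) ≈ 0.209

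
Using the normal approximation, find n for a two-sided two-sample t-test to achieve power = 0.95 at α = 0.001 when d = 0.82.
n = 73 per group

Sample size formula (two-sample t-test, normal approximation):
n = 2 · ((z_{α/2} + z_β) / d)²

z_{α/2} = 3.291 (for α = 0.001, two-sided)
z_β = 1.645 (for power = 0.95)
d = 0.82

n = 2 · ((3.291 + 1.645) / 0.82)²
n = 2 · (6.020)²
n ≈ 72.48
Round up to the next whole number: n = 73 per group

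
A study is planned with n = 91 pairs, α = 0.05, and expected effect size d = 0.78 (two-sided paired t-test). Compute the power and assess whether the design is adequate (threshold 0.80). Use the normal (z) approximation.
Power ≈ 1.00; the study is adequately powered (power ≥ 0.80)

Power calculation (paired t-test, normal approximation):
z_β = d · √n - z_{α/2}
z_β = 0.78 · √91 - 1.960
z_β = 0.78 · 9.539 - 1.960
z_β = 5.481

Power = Φ(z_β) = Φ(5.481) ≈ 1.000

Effect size d = 0.78 is medium by Cohen's convention (0.2/0.5/0.8).

Threshold: power ≥ 0.80 is conventionally adequate.
Power ≈ 1.00 → the study is adequately powered (power ≥ 0.80).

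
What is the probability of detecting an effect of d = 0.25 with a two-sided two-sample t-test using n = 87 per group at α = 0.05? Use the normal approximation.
Power ≈ 0.38

Power calculation (two-sample t-test, normal approximation):
z_β = d · √(n/2) - z_{α/2}
z_β = 0.25 · √(87/2) - 1.960
z_β = 0.25 · 6.595 - 1.960
z_β = -0.311

Power = Φ(z_β) = Φ(-0.311) ≈ 0.378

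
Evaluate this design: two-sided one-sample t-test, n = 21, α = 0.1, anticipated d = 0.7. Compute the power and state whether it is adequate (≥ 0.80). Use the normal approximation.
Power ≈ 0.94; the study is adequately powered (power ≥ 0.80)

Power calculation (one-sample t-test, normal approximation):
z_β = d · √n - z_{α/2}
z_β = 0.7 · √21 - 1.645
z_β = 0.7 · 4.583 - 1.645
z_β = 1.563

Power = Φ(z_β) = Φ(1.563) ≈ 0.941

Effect size d = 0.7 is medium by Cohen's convention (0.2/0.5/0.8).

Threshold: power ≥ 0.80 is conventionally adequate.
Power ≈ 0.94 → the study is adequately powered (power ≥ 0.80).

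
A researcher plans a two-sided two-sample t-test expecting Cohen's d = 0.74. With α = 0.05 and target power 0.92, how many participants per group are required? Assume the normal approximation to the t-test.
n = 42 per group

Sample size formula (two-sample t-test, normal approximation):
n = 2 · ((z_{α/2} + z_β) / d)²

z_{α/2} = 1.960 (for α = 0.05, two-sided)
z_β = 1.405 (for power = 0.92)
d = 0.74

n = 2 · ((1.960 + 1.405) / 0.74)²
n = 2 · (4.547)²
n ≈ 41.35
Round up to the next whole number: n = 42 per group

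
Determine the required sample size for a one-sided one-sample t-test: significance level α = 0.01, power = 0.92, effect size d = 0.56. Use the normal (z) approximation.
n = 45

Sample size formula (one-sample t-test, normal approximation):
n = ((z_α + z_β) / d)²

z_α = 2.326 (for α = 0.01, one-sided)
z_β = 1.405 (for power = 0.92)
d = 0.56

n = ((2.326 + 1.405) / 0.56)²
n = (6.663)²
n ≈ 44.40
Round up to the next whole number: n = 45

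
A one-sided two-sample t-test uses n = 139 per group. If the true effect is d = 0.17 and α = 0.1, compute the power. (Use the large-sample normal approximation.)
Power ≈ 0.55

Power calculation (two-sample t-test, normal approximation):
z_β = d · √(n/2) - z_α
z_β = 0.17 · √(139/2) - 1.282
z_β = 0.17 · 8.337 - 1.282
z_β = 0.136

Power = Φ(z_β) = Φ(0.136) ≈ 0.554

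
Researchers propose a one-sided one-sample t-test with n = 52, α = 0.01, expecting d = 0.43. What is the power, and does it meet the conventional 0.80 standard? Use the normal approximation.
Power ≈ 0.78; the study is underpowered (power < 0.80)

Power calculation (one-sample t-test, normal approximation):
z_β = d · √n - z_α
z_β = 0.43 · √52 - 2.326
z_β = 0.43 · 7.211 - 2.326
z_β = 0.774

Power = Φ(z_β) = Φ(0.774) ≈ 0.781

Effect size d = 0.43 is small by Cohen's convention (0.2/0.5/0.8).

Threshold: power ≥ 0.80 is conventionally adequate.
Power ≈ 0.78 → the study is underpowered (power < 0.80).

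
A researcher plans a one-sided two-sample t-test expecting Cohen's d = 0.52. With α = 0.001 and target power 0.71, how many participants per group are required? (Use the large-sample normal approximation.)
n = 99 per group

Sample size formula (two-sample t-test, normal approximation):
n = 2 · ((z_α + z_β) / d)²

z_α = 3.090 (for α = 0.001, one-sided)
z_β = 0.553 (for power = 0.71)
d = 0.52

n = 2 · ((3.090 + 0.553) / 0.52)²
n = 2 · (7.006)²
n ≈ 98.17
Round up to the next whole number: n = 99 per group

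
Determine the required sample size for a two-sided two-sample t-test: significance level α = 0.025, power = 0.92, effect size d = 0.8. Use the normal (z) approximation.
n = 42 per group

Sample size formula (two-sample t-test, normal approximation):
n = 2 · ((z_{α/2} + z_β) / d)²

z_{α/2} = 2.241 (for α = 0.025, two-sided)
z_β = 1.405 (for power = 0.92)
d = 0.8

n = 2 · ((2.241 + 1.405) / 0.8)²
n = 2 · (4.558)²
n ≈ 41.55
Round up to the next whole number: n = 42 per group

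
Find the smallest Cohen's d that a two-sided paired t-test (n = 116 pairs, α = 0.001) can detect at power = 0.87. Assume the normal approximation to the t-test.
d ≈ 0.41

Minimum detectable effect (paired t-test, normal approximation):
d = (z_{α/2} + z_β) / √n
d = (3.291 + 1.126) / √116
d = 4.417 / 10.770
d ≈ 0.41

By Cohen's convention (0.2 small / 0.5 medium / 0.8 large): small effect.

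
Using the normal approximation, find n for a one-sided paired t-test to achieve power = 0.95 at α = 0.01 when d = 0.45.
n = 78 pairs

Sample size formula (paired t-test, normal approximation):
n = ((z_α + z_β) / d)²

z_α = 2.326 (for α = 0.01, one-sided)
z_β = 1.645 (for power = 0.95)
d = 0.45

n = ((2.326 + 1.645) / 0.45)²
n = (8.824)²
n ≈ 77.86
Round up to the next whole number: n = 78 pairs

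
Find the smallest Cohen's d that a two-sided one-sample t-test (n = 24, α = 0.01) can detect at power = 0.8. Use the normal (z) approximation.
d ≈ 0.70

Minimum detectable effect (one-sample t-test, normal approximation):
d = (z_{α/2} + z_β) / √n
d = (2.576 + 0.842) / √24
d = 3.417 / 4.899
d ≈ 0.70

By Cohen's convention (0.2 small / 0.5 medium / 0.8 large): medium effect.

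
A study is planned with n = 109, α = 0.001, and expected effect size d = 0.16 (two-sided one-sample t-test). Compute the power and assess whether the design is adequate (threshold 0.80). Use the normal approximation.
Power ≈ 0.05; the study is underpowered (power < 0.80)

Power calculation (one-sample t-test, normal approximation):
z_β = d · √n - z_{α/2}
z_β = 0.16 · √109 - 3.291
z_β = 0.16 · 10.440 - 3.291
z_β = -1.620

Power = Φ(z_β) = Φ(-1.620) ≈ 0.053

Effect size d = 0.16 is very small by Cohen's convention (0.2/0.5/0.8).

Threshold: power ≥ 0.80 is conventionally adequate.
Power ≈ 0.05 → the study is underpowered (power < 0.80).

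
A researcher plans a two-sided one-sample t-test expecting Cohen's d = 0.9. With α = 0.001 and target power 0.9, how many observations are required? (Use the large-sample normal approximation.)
n = 26

Sample size formula (one-sample t-test, normal approximation):
n = ((z_{α/2} + z_β) / d)²

z_{α/2} = 3.291 (for α = 0.001, two-sided)
z_β = 1.282 (for power = 0.9)
d = 0.9

n = ((3.291 + 1.282) / 0.9)²
n = (5.081)²
n ≈ 25.82
Round up to the next whole number: n = 26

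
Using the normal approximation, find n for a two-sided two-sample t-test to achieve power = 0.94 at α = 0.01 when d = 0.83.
n = 50 per group

Sample size formula (two-sample t-test, normal approximation):
n = 2 · ((z_{α/2} + z_β) / d)²

z_{α/2} = 2.576 (for α = 0.01, two-sided)
z_β = 1.555 (for power = 0.94)
d = 0.83

n = 2 · ((2.576 + 1.555) / 0.83)²
n = 2 · (4.977)²
n ≈ 49.54
Round up to the next whole number: n = 50 per group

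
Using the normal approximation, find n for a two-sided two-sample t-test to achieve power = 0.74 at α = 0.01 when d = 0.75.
n = 37 per group

Sample size formula (two-sample t-test, normal approximation):
n = 2 · ((z_{α/2} + z_β) / d)²

z_{α/2} = 2.576 (for α = 0.01, two-sided)
z_β = 0.643 (for power = 0.74)
d = 0.75

n = 2 · ((2.576 + 0.643) / 0.75)²
n = 2 · (4.292)²
n ≈ 36.84
Round up to the next whole number: n = 37 per group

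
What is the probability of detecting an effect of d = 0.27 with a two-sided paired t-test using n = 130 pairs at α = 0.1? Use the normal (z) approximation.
Power ≈ 0.92

Power calculation (paired t-test, normal approximation):
z_β = d · √n - z_{α/2}
z_β = 0.27 · √130 - 1.645
z_β = 0.27 · 11.402 - 1.645
z_β = 1.434

Power = Φ(z_β) = Φ(1.434) ≈ 0.924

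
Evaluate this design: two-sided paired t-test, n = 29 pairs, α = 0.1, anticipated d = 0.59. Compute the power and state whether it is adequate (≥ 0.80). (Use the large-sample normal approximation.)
Power ≈ 0.94; the study is adequately powered (power ≥ 0.80)

Power calculation (paired t-test, normal approximation):
z_β = d · √n - z_{α/2}
z_β = 0.59 · √29 - 1.645
z_β = 0.59 · 5.385 - 1.645
z_β = 1.532

Power = Φ(z_β) = Φ(1.532) ≈ 0.937

Effect size d = 0.59 is medium by Cohen's convention (0.2/0.5/0.8).

Threshold: power ≥ 0.80 is conventionally adequate.
Power ≈ 0.94 → the study is adequately powered (power ≥ 0.80).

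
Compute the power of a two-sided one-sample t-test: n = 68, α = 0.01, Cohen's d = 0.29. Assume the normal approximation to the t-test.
Power ≈ 0.43

Power calculation (one-sample t-test, normal approximation):
z_β = d · √n - z_{α/2}
z_β = 0.29 · √68 - 2.576
z_β = 0.29 · 8.246 - 2.576
z_β = -0.184

Power = Φ(z_β) = Φ(-0.184) ≈ 0.427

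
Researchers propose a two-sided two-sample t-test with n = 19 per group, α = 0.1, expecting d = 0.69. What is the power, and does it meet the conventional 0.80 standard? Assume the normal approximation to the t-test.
Power ≈ 0.69; the study is underpowered (power < 0.80)

Power calculation (two-sample t-test, normal approximation):
z_β = d · √(n/2) - z_{α/2}
z_β = 0.69 · √(19/2) - 1.645
z_β = 0.69 · 3.082 - 1.645
z_β = 0.482

Power = Φ(z_β) = Φ(0.482) ≈ 0.685

Effect size d = 0.69 is medium by Cohen's convention (0.2/0.5/0.8).

Threshold: power ≥ 0.80 is conventionally adequate.
Power ≈ 0.69 → the study is underpowered (power < 0.80).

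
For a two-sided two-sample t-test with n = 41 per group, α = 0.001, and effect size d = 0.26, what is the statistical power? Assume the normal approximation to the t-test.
Power ≈ 0.02

Power calculation (two-sample t-test, normal approximation):
z_β = d · √(n/2) - z_{α/2}
z_β = 0.26 · √(41/2) - 3.291
z_β = 0.26 · 4.528 - 3.291
z_β = -2.113

Power = Φ(z_β) = Φ(-2.113) ≈ 0.017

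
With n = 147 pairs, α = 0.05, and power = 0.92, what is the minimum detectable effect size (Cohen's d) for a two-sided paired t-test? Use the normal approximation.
d ≈ 0.28

Minimum detectable effect (paired t-test, normal approximation):
d = (z_{α/2} + z_β) / √n
d = (1.960 + 1.405) / √147
d = 3.365 / 12.124
d ≈ 0.28

By Cohen's convention (0.2 small / 0.5 medium / 0.8 large): small effect.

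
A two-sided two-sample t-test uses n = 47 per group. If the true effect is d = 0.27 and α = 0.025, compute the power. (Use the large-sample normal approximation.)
Power ≈ 0.18

Power calculation (two-sample t-test, normal approximation):
z_β = d · √(n/2) - z_{α/2}
z_β = 0.27 · √(47/2) - 2.241
z_β = 0.27 · 4.848 - 2.241
z_β = -0.933

Power = Φ(z_β) = Φ(-0.933) ≈ 0.176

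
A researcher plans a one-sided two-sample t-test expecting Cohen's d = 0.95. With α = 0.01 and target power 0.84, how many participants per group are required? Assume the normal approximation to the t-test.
n = 25 per group

Sample size formula (two-sample t-test, normal approximation):
n = 2 · ((z_α + z_β) / d)²

z_α = 2.326 (for α = 0.01, one-sided)
z_β = 0.994 (for power = 0.84)
d = 0.95

n = 2 · ((2.326 + 0.994) / 0.95)²
n = 2 · (3.495)²
n ≈ 24.43
Round up to the next whole number: n = 25 per group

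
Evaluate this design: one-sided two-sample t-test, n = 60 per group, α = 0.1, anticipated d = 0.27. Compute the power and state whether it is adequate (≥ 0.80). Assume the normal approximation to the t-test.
Power ≈ 0.58; the study is underpowered (power < 0.80)

Power calculation (two-sample t-test, normal approximation):
z_β = d · √(n/2) - z_α
z_β = 0.27 · √(60/2) - 1.282
z_β = 0.27 · 5.477 - 1.282
z_β = 0.197

Power = Φ(z_β) = Φ(0.197) ≈ 0.578

Effect size d = 0.27 is small by Cohen's convention (0.2/0.5/0.8).

Threshold: power ≥ 0.80 is conventionally adequate.
Power ≈ 0.58 → the study is underpowered (power < 0.80).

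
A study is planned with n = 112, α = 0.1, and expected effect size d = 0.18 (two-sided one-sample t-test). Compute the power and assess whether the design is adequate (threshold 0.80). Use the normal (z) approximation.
Power ≈ 0.60; the study is underpowered (power < 0.80)

Power calculation (one-sample t-test, normal approximation):
z_β = d · √n - z_{α/2}
z_β = 0.18 · √112 - 1.645
z_β = 0.18 · 10.583 - 1.645
z_β = 0.260

Power = Φ(z_β) = Φ(0.260) ≈ 0.603

Effect size d = 0.18 is very small by Cohen's convention (0.2/0.5/0.8).

Threshold: power ≥ 0.80 is conventionally adequate.
Power ≈ 0.60 → the study is underpowered (power < 0.80).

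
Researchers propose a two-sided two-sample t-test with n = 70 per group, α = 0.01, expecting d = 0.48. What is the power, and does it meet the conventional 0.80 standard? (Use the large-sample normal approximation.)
Power ≈ 0.60; the study is underpowered (power < 0.80)

Power calculation (two-sample t-test, normal approximation):
z_β = d · √(n/2) - z_{α/2}
z_β = 0.48 · √(70/2) - 2.576
z_β = 0.48 · 5.916 - 2.576
z_β = 0.264

Power = Φ(z_β) = Φ(0.264) ≈ 0.604

Effect size d = 0.48 is small by Cohen's convention (0.2/0.5/0.8).

Threshold: power ≥ 0.80 is conventionally adequate.
Power ≈ 0.60 → the study is underpowered (power < 0.80).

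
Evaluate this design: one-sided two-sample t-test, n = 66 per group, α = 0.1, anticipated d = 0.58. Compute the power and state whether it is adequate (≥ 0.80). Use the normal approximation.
Power ≈ 0.98; the study is adequately powered (power ≥ 0.80)

Power calculation (two-sample t-test, normal approximation):
z_β = d · √(n/2) - z_α
z_β = 0.58 · √(66/2) - 1.282
z_β = 0.58 · 5.745 - 1.282
z_β = 2.050

Power = Φ(z_β) = Φ(2.050) ≈ 0.980

Effect size d = 0.58 is medium by Cohen's convention (0.2/0.5/0.8).

Threshold: power ≥ 0.80 is conventionally adequate.
Power ≈ 0.98 → the study is adequately powered (power ≥ 0.80).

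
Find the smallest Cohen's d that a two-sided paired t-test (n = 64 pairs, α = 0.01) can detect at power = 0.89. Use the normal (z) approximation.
d ≈ 0.48

Minimum detectable effect (paired t-test, normal approximation):
d = (z_{α/2} + z_β) / √n
d = (2.576 + 1.227) / √64
d = 3.802 / 8.000
d ≈ 0.48

By Cohen's convention (0.2 small / 0.5 medium / 0.8 large): small effect.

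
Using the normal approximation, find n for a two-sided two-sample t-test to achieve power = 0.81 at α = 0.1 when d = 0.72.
n = 25 per group

Sample size formula (two-sample t-test, normal approximation):
n = 2 · ((z_{α/2} + z_β) / d)²

z_{α/2} = 1.645 (for α = 0.1, two-sided)
z_β = 0.878 (for power = 0.81)
d = 0.72

n = 2 · ((1.645 + 0.878) / 0.72)²
n = 2 · (3.504)²
n ≈ 24.56
Round up to the next whole number: n = 25 per group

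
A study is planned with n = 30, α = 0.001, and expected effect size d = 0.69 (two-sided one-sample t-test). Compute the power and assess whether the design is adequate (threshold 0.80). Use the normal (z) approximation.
Power ≈ 0.69; the study is underpowered (power < 0.80)

Power calculation (one-sample t-test, normal approximation):
z_β = d · √n - z_{α/2}
z_β = 0.69 · √30 - 3.291
z_β = 0.69 · 5.477 - 3.291
z_β = 0.489

Power = Φ(z_β) = Φ(0.489) ≈ 0.687

Effect size d = 0.69 is medium by Cohen's convention (0.2/0.5/0.8).

Threshold: power ≥ 0.80 is conventionally adequate.
Power ≈ 0.69 → the study is underpowered (power < 0.80).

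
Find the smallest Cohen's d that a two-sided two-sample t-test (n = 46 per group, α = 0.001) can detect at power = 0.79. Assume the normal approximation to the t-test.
d ≈ 0.85

Minimum detectable effect (two-sample t-test, normal approximation):
d = (z_{α/2} + z_β) / √(n/2)
d = (3.291 + 0.806) / √(46/2)
d = 4.097 / 4.796
d ≈ 0.85

By Cohen's convention (0.2 small / 0.5 medium / 0.8 large): large effect.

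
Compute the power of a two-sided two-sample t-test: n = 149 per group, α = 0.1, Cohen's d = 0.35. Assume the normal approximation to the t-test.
Power ≈ 0.92

Power calculation (two-sample t-test, normal approximation):
z_β = d · √(n/2) - z_{α/2}
z_β = 0.35 · √(149/2) - 1.645
z_β = 0.35 · 8.631 - 1.645
z_β = 1.376

Power = Φ(z_β) = Φ(1.376) ≈ 0.916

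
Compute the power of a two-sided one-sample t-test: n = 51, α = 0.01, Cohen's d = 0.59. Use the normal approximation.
Power ≈ 0.95

Power calculation (one-sample t-test, normal approximation):
z_β = d · √n - z_{α/2}
z_β = 0.59 · √51 - 2.576
z_β = 0.59 · 7.141 - 2.576
z_β = 1.638

Power = Φ(z_β) = Φ(1.638) ≈ 0.949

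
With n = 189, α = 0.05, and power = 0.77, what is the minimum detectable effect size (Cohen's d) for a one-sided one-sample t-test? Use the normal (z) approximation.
d ≈ 0.17

Minimum detectable effect (one-sample t-test, normal approximation):
d = (z_α + z_β) / √n
d = (1.645 + 0.739) / √189
d = 2.384 / 13.748
d ≈ 0.17

By Cohen's convention (0.2 small / 0.5 medium / 0.8 large): very small effect.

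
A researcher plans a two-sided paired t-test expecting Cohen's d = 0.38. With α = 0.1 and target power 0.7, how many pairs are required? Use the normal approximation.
n = 33 pairs

Sample size formula (paired t-test, normal approximation):
n = ((z_{α/2} + z_β) / d)²

z_{α/2} = 1.645 (for α = 0.1, two-sided)
z_β = 0.524 (for power = 0.7)
d = 0.38

n = ((1.645 + 0.524) / 0.38)²
n = (5.708)²
n ≈ 32.58
Round up to the next whole number: n = 33 pairs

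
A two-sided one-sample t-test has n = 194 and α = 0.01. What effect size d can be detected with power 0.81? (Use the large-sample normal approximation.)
d ≈ 0.25

Minimum detectable effect (one-sample t-test, normal approximation):
d = (z_{α/2} + z_β) / √n
d = (2.576 + 0.878) / √194
d = 3.454 / 13.928
d ≈ 0.25

By Cohen's convention (0.2 small / 0.5 medium / 0.8 large): small effect.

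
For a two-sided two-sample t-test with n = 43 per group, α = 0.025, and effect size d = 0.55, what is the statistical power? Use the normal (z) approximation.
Power ≈ 0.62

Power calculation (two-sample t-test, normal approximation):
z_β = d · √(n/2) - z_{α/2}
z_β = 0.55 · √(43/2) - 2.241
z_β = 0.55 · 4.637 - 2.241
z_β = 0.309

Power = Φ(z_β) = Φ(0.309) ≈ 0.621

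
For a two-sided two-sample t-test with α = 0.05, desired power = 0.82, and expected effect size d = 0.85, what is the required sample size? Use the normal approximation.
n = 23 per group

Sample size formula (two-sample t-test, normal approximation):
n = 2 · ((z_{α/2} + z_β) / d)²

z_{α/2} = 1.960 (for α = 0.05, two-sided)
z_β = 0.915 (for power = 0.82)
d = 0.85

n = 2 · ((1.960 + 0.915) / 0.85)²
n = 2 · (3.382)²
n ≈ 22.88
Round up to the next whole number: n = 23 per group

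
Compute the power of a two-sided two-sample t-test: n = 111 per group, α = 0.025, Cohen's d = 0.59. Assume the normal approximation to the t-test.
Power ≈ 0.98

Power calculation (two-sample t-test, normal approximation):
z_β = d · √(n/2) - z_{α/2}
z_β = 0.59 · √(111/2) - 2.241
z_β = 0.59 · 7.450 - 2.241
z_β = 2.154

Power = Φ(z_β) = Φ(2.154) ≈ 0.984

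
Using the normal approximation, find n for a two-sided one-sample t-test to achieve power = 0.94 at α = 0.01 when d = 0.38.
n = 119

Sample size formula (one-sample t-test, normal approximation):
n = ((z_{α/2} + z_β) / d)²

z_{α/2} = 2.576 (for α = 0.01, two-sided)
z_β = 1.555 (for power = 0.94)
d = 0.38

n = ((2.576 + 1.555) / 0.38)²
n = (10.871)²
n ≈ 118.18
Round up to the next whole number: n = 119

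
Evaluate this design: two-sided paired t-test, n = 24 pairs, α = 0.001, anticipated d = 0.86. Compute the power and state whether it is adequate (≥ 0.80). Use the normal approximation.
Power ≈ 0.82; the study is adequately powered (power ≥ 0.80)

Power calculation (paired t-test, normal approximation):
z_β = d · √n - z_{α/2}
z_β = 0.86 · √24 - 3.291
z_β = 0.86 · 4.899 - 3.291
z_β = 0.923

Power = Φ(z_β) = Φ(0.923) ≈ 0.822

Effect size d = 0.86 is large by Cohen's convention (0.2/0.5/0.8).

Threshold: power ≥ 0.80 is conventionally adequate.
Power ≈ 0.82 → the study is adequately powered (power ≥ 0.80).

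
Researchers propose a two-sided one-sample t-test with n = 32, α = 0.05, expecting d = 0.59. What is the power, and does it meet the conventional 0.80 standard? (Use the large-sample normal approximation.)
Power ≈ 0.92; the study is adequately powered (power ≥ 0.80)

Power calculation (one-sample t-test, normal approximation):
z_β = d · √n - z_{α/2}
z_β = 0.59 · √32 - 1.960
z_β = 0.59 · 5.657 - 1.960
z_β = 1.378

Power = Φ(z_β) = Φ(1.378) ≈ 0.916

Effect size d = 0.59 is medium by Cohen's convention (0.2/0.5/0.8).

Threshold: power ≥ 0.80 is conventionally adequate.
Power ≈ 0.92 → the study is adequately powered (power ≥ 0.80).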